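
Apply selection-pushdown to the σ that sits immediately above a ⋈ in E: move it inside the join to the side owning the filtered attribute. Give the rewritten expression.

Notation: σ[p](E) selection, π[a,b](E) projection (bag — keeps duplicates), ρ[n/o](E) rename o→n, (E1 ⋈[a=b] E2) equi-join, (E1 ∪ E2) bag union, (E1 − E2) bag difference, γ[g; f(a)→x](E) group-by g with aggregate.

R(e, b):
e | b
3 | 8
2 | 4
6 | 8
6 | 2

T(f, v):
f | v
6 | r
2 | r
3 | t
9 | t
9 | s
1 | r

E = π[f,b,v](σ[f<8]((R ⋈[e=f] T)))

σ filters on f, owned by the right side.
E' = π[f,b,v]((R ⋈[e=f] σ[f<8](T)))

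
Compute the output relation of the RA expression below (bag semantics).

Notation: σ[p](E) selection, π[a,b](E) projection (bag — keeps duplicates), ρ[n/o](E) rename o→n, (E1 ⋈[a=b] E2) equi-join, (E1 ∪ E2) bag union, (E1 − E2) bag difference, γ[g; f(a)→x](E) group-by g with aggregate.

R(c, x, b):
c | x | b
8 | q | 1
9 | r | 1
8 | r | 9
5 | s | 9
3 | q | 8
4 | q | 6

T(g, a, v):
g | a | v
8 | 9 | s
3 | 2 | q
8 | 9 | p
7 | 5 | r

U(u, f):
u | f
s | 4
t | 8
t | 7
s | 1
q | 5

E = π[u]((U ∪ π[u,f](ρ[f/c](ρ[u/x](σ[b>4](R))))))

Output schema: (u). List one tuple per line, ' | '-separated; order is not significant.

Stepwise |·|:
  U → 5
  R → 6
  σ[b>4](R) → 4
  ρ[u/x](σ[b>4](R)) → 4
  ρ[f/c](ρ[u/x](σ[b>4](R))) → 4
  π[u,f](ρ[f/c](ρ[u/x](σ[b>4](R)))) → 4
  (U ∪ π[u,f](ρ[f/c](ρ[u/x](σ[b>4](R))))) → 9
  π[u]((U ∪ π[u,f](ρ[f/c](ρ[u/x](σ[b>4](R)))))) → 9

== RESULT ==
u
q
q
q
r
s
s
s
t
t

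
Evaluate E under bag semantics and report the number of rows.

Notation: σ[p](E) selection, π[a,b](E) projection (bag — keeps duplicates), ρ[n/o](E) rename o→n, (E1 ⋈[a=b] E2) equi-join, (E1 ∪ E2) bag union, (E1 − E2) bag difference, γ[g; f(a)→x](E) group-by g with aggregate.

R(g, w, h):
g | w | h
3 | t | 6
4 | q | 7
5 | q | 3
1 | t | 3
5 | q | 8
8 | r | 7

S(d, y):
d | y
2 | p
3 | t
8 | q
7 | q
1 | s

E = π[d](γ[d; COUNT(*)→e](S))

Row counts bottom-up:
  S → 5
  γ[d; COUNT(*)→e](S) → 5
  π[d](γ[d; COUNT(*)→e](S)) → 5

|E| = 5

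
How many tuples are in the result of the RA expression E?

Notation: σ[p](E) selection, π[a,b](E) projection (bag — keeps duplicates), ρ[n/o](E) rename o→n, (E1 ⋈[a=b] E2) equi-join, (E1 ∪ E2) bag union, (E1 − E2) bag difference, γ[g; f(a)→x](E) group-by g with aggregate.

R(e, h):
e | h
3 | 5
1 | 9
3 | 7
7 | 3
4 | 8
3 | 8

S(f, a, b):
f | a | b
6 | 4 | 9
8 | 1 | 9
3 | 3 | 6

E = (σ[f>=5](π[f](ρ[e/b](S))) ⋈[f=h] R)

Stepwise |·|:
  S → 3
  ρ[e/b](S) → 3
  π[f](ρ[e/b](S)) → 3
  σ[f>=5](π[f](ρ[e/b](S))) → 2
  R → 6
  (σ[f>=5](π[f](ρ[e/b](S))) ⋈[f=h] R) → 2

|E| = 2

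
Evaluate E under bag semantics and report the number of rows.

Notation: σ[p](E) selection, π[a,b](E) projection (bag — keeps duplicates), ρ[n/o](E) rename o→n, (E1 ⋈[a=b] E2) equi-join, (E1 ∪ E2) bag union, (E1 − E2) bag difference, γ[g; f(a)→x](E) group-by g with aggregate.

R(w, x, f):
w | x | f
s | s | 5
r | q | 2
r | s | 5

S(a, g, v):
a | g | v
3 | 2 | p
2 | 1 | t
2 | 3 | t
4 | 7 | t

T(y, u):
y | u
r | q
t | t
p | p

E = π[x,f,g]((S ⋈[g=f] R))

Row counts bottom-up:
  S → 4
  R → 3
  (S ⋈[g=f] R) → 1
  π[x,f,g]((S ⋈[g=f] R)) → 1

|E| = 1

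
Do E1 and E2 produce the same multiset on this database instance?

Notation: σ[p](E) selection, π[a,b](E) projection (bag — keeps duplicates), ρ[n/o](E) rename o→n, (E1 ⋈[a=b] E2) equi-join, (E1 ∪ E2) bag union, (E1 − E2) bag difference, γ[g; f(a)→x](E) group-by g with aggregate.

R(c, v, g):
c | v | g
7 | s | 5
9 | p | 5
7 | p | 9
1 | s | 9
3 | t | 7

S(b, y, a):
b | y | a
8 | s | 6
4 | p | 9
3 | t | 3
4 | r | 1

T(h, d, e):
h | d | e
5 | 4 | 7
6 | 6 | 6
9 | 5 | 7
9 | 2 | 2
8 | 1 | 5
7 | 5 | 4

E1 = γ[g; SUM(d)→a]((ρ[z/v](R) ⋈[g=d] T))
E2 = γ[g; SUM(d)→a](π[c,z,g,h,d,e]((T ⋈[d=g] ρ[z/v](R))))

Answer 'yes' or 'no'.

E1 row counts bottom-up:
  R → 5
  ρ[z/v](R) → 5
  T → 6
  (ρ[z/v](R) ⋈[g=d] T) → 4
  γ[g; SUM(d)→a]((ρ[z/v](R) ⋈[g=d] T)) → 1
E2 row counts bottom-up:
  T → 6
  R → 5
  ρ[z/v](R) → 5
  (T ⋈[d=g] ρ[z/v](R)) → 4
  π[c,z,g,h,d,e]((T ⋈[d=g] ρ[z/v](R))) → 4
  γ[g; SUM(d)→a](π[c,z,g,h,d,e]((T ⋈[d=g] ρ[z/v](R)))) → 1

E1 and E2 produce the same multiset:
g | a
5 | 20

yes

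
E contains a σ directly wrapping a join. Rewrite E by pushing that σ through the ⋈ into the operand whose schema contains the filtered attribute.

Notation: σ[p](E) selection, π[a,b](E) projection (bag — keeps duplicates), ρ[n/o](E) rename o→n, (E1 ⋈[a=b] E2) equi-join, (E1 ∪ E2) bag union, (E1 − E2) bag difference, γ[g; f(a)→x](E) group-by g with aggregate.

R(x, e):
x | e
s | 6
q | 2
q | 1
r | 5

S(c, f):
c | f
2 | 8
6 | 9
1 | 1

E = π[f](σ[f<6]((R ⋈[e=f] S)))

σ filters on f, owned by the right side.
E' = π[f]((R ⋈[e=f] σ[f<6](S)))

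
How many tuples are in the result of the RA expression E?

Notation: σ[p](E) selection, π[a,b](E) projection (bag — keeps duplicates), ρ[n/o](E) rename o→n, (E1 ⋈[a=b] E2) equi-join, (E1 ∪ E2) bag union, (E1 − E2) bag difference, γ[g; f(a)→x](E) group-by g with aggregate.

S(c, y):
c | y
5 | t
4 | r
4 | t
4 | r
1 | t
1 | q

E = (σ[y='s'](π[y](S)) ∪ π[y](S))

Per-node cardinality:
  S → 6
  π[y](S) → 6
  σ[y='s'](π[y](S)) → 0
  S → 6
  π[y](S) → 6
  (σ[y='s'](π[y](S)) ∪ π[y](S)) → 6

|E| = 6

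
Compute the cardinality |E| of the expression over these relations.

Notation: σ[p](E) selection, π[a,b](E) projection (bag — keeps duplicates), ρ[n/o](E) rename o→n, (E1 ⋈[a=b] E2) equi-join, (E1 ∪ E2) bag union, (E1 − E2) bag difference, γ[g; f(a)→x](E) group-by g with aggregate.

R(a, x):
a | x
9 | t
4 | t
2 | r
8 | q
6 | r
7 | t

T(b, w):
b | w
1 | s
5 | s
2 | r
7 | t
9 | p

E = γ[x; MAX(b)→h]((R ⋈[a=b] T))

Subexpression sizes:
  R → 6
  T → 5
  (R ⋈[a=b] T) → 3
  γ[x; MAX(b)→h]((R ⋈[a=b] T)) → 2

|E| = 2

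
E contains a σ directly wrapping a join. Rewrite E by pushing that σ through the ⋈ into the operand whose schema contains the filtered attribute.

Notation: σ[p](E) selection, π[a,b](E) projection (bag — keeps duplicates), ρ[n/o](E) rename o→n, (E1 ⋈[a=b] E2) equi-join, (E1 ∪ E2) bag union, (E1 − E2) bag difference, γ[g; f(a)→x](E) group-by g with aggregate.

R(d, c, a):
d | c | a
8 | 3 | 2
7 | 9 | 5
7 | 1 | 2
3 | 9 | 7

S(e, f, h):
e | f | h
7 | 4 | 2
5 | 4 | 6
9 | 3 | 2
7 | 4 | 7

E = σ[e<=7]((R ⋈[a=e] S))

σ filters on e, owned by the right side.
E' = (R ⋈[a=e] σ[e<=7](S))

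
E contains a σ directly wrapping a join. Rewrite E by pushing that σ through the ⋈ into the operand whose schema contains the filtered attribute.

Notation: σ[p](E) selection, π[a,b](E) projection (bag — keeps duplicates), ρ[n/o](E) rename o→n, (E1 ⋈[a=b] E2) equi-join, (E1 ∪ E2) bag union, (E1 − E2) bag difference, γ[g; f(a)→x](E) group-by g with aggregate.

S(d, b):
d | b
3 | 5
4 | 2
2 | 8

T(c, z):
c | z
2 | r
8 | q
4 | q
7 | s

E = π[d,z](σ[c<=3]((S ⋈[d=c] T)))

σ filters on c, owned by the right side.
E' = π[d,z]((S ⋈[d=c] σ[c<=3](T)))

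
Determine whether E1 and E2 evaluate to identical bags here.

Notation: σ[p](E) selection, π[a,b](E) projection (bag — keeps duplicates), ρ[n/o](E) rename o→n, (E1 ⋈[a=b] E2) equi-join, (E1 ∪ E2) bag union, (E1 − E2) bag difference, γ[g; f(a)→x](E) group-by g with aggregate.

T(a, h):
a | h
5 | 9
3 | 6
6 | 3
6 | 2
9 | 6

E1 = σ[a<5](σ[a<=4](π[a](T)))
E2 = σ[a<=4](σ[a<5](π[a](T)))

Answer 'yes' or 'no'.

E1 stepwise |·|:
  T → 5
  π[a](T) → 5
  σ[a<=4](π[a](T)) → 1
  σ[a<5](σ[a<=4](π[a](T))) → 1
E2 stepwise |·|:
  T → 5
  π[a](T) → 5
  σ[a<5](π[a](T)) → 1
  σ[a<=4](σ[a<5](π[a](T))) → 1

E1 and E2 produce the same multiset:
a
3

yes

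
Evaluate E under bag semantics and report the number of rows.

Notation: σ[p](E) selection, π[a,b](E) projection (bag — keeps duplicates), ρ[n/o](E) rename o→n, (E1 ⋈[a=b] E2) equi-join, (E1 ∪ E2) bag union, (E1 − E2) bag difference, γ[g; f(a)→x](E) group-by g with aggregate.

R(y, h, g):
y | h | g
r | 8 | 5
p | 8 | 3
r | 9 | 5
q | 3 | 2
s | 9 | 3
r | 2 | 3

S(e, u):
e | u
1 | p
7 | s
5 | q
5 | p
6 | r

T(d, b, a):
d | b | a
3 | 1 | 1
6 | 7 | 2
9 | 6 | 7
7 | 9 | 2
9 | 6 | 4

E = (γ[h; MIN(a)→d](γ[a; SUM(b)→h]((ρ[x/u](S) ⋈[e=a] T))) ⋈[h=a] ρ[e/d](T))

Stepwise |·|:
  S → 5
  ρ[x/u](S) → 5
  T → 5
  (ρ[x/u](S) ⋈[e=a] T) → 2
  γ[a; SUM(b)→h]((ρ[x/u](S) ⋈[e=a] T)) → 2
  γ[h; MIN(a)→d](γ[a; SUM(b)→h]((ρ[x/u](S) ⋈[e=a] T))) → 2
  T → 5
  ρ[e/d](T) → 5
  (γ[h; MIN(a)→d](γ[a; SUM(b)→h]((ρ[x/u](S) ⋈[e=a] T))) ⋈[h=a] ρ[e/d](T)) → 1

|E| = 1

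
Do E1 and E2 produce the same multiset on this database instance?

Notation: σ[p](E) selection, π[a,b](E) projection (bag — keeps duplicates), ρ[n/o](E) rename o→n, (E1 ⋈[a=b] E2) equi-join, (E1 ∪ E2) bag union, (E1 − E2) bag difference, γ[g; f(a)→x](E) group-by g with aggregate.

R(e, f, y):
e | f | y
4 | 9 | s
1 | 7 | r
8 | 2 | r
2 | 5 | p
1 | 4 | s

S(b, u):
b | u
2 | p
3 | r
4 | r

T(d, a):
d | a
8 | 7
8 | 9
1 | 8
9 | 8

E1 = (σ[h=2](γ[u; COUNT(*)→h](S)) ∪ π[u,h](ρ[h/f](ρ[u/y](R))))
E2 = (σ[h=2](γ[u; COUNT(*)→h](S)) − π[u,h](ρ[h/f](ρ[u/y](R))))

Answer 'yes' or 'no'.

E1 subexpression sizes:
  S → 3
  γ[u; COUNT(*)→h](S) → 2
  σ[h=2](γ[u; COUNT(*)→h](S)) → 1
  R → 5
  ρ[u/y](R) → 5
  ρ[h/f](ρ[u/y](R)) → 5
  π[u,h](ρ[h/f](ρ[u/y](R))) → 5
  (σ[h=2](γ[u; COUNT(*)→h](S)) ∪ π[u,h](ρ[h/f](ρ[u/y](R)))) → 6
E2 subexpression sizes:
  S → 3
  γ[u; COUNT(*)→h](S) → 2
  σ[h=2](γ[u; COUNT(*)→h](S)) → 1
  R → 5
  ρ[u/y](R) → 5
  ρ[h/f](ρ[u/y](R)) → 5
  π[u,h](ρ[h/f](ρ[u/y](R))) → 5
  (σ[h=2](γ[u; COUNT(*)→h](S)) − π[u,h](ρ[h/f](ρ[u/y](R)))) → 0

E1 result:
u | h
p | 5
r | 2
r | 2
r | 7
s | 4
s | 9
E2 result:
u | h
(0 rows)
Witness: ('s', 9) appears 1× in E1 but 0× in E2.

no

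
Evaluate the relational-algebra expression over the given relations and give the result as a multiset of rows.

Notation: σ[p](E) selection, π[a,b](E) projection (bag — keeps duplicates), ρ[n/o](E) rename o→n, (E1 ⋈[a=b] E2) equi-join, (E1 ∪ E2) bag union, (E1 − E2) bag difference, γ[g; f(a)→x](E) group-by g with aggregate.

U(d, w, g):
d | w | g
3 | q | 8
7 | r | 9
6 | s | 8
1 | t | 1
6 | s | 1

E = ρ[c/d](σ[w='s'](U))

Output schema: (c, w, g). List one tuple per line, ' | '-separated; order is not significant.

Per-node cardinality:
  U → 5
  σ[w='s'](U) → 2
  ρ[c/d](σ[w='s'](U)) → 2

== RESULT ==
c | w | g
6 | s | 1
6 | s | 8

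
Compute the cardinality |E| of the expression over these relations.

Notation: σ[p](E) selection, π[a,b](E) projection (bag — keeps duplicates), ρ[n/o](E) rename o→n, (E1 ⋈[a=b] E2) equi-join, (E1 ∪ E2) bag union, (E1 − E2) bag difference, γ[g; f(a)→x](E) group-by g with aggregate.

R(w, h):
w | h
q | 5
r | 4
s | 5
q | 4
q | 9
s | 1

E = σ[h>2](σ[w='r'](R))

Row counts bottom-up:
  R → 6
  σ[w='r'](R) → 1
  σ[h>2](σ[w='r'](R)) → 1

|E| = 1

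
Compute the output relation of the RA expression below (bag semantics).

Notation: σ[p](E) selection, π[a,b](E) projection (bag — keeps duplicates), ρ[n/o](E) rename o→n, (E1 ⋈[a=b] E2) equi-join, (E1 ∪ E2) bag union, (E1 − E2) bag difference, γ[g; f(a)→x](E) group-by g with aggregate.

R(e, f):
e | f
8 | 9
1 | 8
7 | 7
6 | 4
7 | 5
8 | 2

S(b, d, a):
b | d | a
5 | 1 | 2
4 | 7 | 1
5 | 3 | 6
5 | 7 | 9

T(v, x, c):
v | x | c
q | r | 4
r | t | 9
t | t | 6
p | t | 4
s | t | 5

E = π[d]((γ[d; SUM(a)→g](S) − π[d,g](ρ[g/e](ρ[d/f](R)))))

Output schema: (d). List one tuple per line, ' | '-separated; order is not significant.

Stepwise |·|:
  S → 4
  γ[d; SUM(a)→g](S) → 3
  R → 6
  ρ[d/f](R) → 6
  ρ[g/e](ρ[d/f](R)) → 6
  π[d,g](ρ[g/e](ρ[d/f](R))) → 6
  (γ[d; SUM(a)→g](S) − π[d,g](ρ[g/e](ρ[d/f](R)))) → 3
  π[d]((γ[d; SUM(a)→g](S) − π[d,g](ρ[g/e](ρ[d/f](R))))) → 3

== RESULT ==
d
1
3
7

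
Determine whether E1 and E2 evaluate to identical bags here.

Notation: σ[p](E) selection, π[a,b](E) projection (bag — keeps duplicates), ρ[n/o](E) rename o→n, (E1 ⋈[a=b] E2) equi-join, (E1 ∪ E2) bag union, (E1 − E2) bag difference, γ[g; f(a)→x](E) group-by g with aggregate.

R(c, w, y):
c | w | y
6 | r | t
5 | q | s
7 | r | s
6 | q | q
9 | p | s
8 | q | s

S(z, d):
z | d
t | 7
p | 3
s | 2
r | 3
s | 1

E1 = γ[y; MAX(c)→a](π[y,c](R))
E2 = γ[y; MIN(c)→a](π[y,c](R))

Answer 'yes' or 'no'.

E1 stepwise |·|:
  R → 6
  π[y,c](R) → 6
  γ[y; MAX(c)→a](π[y,c](R)) → 3
E2 stepwise |·|:
  R → 6
  π[y,c](R) → 6
  γ[y; MIN(c)→a](π[y,c](R)) → 3

E1 result:
y | a
q | 6
s | 9
t | 6
E2 result:
y | a
q | 6
s | 5
t | 6
Witness: ('s', 9) appears 1× in E1 but 0× in E2.

no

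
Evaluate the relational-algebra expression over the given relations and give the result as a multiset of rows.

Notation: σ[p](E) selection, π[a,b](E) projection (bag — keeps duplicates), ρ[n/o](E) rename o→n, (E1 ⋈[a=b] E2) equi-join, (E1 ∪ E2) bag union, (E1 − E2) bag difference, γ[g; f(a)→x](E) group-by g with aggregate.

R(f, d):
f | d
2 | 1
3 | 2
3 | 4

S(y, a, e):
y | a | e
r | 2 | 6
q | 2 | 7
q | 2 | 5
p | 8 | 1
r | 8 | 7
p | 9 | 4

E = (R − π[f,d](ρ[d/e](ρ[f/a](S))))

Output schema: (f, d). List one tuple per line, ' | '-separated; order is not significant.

Row counts bottom-up:
  R → 3
  S → 6
  ρ[f/a](S) → 6
  ρ[d/e](ρ[f/a](S)) → 6
  π[f,d](ρ[d/e](ρ[f/a](S))) → 6
  (R − π[f,d](ρ[d/e](ρ[f/a](S)))) → 3

== RESULT ==
f | d
2 | 1
3 | 2
3 | 4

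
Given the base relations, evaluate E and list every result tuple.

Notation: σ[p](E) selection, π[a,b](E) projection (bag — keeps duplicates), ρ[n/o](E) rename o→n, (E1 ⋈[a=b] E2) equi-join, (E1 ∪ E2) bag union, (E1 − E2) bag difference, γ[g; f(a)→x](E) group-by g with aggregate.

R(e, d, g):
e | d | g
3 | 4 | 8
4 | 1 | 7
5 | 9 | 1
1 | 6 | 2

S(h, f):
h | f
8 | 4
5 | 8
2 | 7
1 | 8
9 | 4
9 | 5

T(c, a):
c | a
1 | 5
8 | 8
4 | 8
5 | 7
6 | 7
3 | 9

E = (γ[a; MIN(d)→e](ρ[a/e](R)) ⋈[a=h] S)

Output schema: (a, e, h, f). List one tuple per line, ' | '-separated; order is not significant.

Stepwise |·|:
  R → 4
  ρ[a/e](R) → 4
  γ[a; MIN(d)→e](ρ[a/e](R)) → 4
  S → 6
  (γ[a; MIN(d)→e](ρ[a/e](R)) ⋈[a=h] S) → 2

== RESULT ==
a | e | h | f
1 | 6 | 1 | 8
5 | 9 | 5 | 8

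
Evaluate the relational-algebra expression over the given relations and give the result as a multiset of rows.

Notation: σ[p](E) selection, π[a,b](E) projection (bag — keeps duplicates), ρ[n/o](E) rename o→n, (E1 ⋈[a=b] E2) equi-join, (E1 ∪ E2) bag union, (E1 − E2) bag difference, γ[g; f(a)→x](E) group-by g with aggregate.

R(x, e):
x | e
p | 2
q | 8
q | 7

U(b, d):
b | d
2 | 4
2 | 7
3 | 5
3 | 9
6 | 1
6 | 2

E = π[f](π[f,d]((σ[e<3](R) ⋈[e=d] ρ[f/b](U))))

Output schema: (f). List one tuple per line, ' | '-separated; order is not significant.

Row counts bottom-up:
  R → 3
  σ[e<3](R) → 1
  U → 6
  ρ[f/b](U) → 6
  (σ[e<3](R) ⋈[e=d] ρ[f/b](U)) → 1
  π[f,d]((σ[e<3](R) ⋈[e=d] ρ[f/b](U))) → 1
  π[f](π[f,d]((σ[e<3](R) ⋈[e=d] ρ[f/b](U)))) → 1

== RESULT ==
f
6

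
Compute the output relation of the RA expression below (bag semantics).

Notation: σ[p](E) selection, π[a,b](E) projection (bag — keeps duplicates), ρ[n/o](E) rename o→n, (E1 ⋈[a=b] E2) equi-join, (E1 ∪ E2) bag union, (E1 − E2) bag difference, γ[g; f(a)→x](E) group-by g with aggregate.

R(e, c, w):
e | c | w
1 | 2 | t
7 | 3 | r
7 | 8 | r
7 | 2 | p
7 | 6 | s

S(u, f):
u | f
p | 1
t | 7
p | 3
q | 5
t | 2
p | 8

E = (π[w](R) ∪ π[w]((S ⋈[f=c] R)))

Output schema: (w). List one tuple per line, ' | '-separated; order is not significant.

Stepwise |·|:
  R → 5
  π[w](R) → 5
  S → 6
  R → 5
  (S ⋈[f=c] R) → 4
  π[w]((S ⋈[f=c] R)) → 4
  (π[w](R) ∪ π[w]((S ⋈[f=c] R))) → 9

== RESULT ==
w
p
p
r
r
r
r
s
t
t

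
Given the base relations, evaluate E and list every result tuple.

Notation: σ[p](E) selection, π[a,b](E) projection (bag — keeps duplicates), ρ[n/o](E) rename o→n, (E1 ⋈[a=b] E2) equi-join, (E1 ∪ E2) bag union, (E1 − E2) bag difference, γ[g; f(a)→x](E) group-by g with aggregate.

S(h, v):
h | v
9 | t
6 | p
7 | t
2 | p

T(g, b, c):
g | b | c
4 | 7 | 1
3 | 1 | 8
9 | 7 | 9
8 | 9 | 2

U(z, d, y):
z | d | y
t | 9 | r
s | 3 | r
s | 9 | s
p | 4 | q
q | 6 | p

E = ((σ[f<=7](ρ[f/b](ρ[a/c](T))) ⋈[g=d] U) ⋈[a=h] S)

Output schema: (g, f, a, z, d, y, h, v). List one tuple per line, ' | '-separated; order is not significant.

Subexpression sizes:
  T → 4
  ρ[a/c](T) → 4
  ρ[f/b](ρ[a/c](T)) → 4
  σ[f<=7](ρ[f/b](ρ[a/c](T))) → 3
  U → 5
  (σ[f<=7](ρ[f/b](ρ[a/c](T))) ⋈[g=d] U) → 4
  S → 4
  ((σ[f<=7](ρ[f/b](ρ[a/c](T))) ⋈[g=d] U) ⋈[a=h] S) → 2

== RESULT ==
g | f | a | z | d | y | h | v
9 | 7 | 9 | s | 9 | s | 9 | t
9 | 7 | 9 | t | 9 | r | 9 | t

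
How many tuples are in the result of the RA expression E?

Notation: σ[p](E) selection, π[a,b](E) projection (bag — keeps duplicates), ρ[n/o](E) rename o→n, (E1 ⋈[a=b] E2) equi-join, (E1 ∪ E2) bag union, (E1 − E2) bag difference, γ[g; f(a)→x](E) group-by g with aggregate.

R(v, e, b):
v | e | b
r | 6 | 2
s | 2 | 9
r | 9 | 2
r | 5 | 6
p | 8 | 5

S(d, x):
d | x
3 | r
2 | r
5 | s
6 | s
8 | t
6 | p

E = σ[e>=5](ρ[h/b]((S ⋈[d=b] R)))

Subexpression sizes:
  S → 6
  R → 5
  (S ⋈[d=b] R) → 5
  ρ[h/b]((S ⋈[d=b] R)) → 5
  σ[e>=5](ρ[h/b]((S ⋈[d=b] R))) → 5

|E| = 5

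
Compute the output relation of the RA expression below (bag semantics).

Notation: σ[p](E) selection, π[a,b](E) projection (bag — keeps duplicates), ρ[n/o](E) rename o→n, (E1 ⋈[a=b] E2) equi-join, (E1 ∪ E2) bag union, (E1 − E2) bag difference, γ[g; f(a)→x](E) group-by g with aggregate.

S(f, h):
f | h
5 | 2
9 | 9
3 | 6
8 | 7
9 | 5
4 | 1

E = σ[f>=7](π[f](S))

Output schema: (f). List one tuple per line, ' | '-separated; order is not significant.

Per-node cardinality:
  S → 6
  π[f](S) → 6
  σ[f>=7](π[f](S)) → 3

== RESULT ==
f
8
9
9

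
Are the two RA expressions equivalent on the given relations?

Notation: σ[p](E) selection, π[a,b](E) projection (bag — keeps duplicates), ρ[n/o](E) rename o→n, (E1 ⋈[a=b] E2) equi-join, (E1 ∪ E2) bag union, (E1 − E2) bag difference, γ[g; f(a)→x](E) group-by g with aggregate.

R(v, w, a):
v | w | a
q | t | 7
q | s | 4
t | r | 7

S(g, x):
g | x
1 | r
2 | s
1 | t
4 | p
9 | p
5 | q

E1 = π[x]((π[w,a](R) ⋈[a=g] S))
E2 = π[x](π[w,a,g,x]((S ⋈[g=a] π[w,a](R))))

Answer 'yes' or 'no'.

E1 subexpression sizes:
  R → 3
  π[w,a](R) → 3
  S → 6
  (π[w,a](R) ⋈[a=g] S) → 1
  π[x]((π[w,a](R) ⋈[a=g] S)) → 1
E2 subexpression sizes:
  S → 6
  R → 3
  π[w,a](R) → 3
  (S ⋈[g=a] π[w,a](R)) → 1
  π[w,a,g,x]((S ⋈[g=a] π[w,a](R))) → 1
  π[x](π[w,a,g,x]((S ⋈[g=a] π[w,a](R)))) → 1

E1 and E2 produce the same multiset:
x
p

yes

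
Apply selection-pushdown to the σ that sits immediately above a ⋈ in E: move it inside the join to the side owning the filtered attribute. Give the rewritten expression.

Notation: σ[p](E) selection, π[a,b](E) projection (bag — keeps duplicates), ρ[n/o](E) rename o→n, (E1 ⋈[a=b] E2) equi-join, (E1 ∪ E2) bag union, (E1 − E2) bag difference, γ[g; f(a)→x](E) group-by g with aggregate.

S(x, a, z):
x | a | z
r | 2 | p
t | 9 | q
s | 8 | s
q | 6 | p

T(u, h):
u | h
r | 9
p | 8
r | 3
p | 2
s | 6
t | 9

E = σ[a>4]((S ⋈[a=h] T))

σ filters on a, owned by the left side.
E' = (σ[a>4](S) ⋈[a=h] T)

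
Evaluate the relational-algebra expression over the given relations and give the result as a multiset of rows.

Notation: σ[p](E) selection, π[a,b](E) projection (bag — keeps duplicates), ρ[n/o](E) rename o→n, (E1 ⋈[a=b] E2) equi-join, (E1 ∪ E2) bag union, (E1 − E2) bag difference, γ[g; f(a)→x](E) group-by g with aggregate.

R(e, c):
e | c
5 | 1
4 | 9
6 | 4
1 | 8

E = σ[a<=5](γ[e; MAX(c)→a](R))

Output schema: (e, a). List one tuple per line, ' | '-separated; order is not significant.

Stepwise |·|:
  R → 4
  γ[e; MAX(c)→a](R) → 4
  σ[a<=5](γ[e; MAX(c)→a](R)) → 2

== RESULT ==
e | a
5 | 1
6 | 4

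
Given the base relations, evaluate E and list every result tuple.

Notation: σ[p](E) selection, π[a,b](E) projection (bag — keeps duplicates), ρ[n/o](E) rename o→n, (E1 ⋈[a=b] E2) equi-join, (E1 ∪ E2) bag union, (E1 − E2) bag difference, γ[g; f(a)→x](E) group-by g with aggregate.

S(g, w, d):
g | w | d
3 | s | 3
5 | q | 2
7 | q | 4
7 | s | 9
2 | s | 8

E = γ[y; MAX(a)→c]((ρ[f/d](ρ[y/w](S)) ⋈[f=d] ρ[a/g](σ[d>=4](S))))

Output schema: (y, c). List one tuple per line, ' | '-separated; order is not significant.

Per-node cardinality:
  S → 5
  ρ[y/w](S) → 5
  ρ[f/d](ρ[y/w](S)) → 5
  S → 5
  σ[d>=4](S) → 3
  ρ[a/g](σ[d>=4](S)) → 3
  (ρ[f/d](ρ[y/w](S)) ⋈[f=d] ρ[a/g](σ[d>=4](S))) → 3
  γ[y; MAX(a)→c]((ρ[f/d](ρ[y/w](S)) ⋈[f=d] ρ[a/g](σ[d>=4](S)))) → 2

== RESULT ==
y | c
q | 7
s | 7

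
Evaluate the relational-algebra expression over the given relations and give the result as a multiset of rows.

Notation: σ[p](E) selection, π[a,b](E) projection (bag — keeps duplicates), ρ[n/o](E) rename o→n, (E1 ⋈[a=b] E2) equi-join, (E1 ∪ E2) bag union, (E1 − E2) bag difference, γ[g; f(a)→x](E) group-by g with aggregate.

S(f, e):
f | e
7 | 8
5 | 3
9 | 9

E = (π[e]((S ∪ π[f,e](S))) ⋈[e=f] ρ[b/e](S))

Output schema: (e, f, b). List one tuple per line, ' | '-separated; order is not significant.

Subexpression sizes:
  S → 3
  S → 3
  π[f,e](S) → 3
  (S ∪ π[f,e](S)) → 6
  π[e]((S ∪ π[f,e](S))) → 6
  S → 3
  ρ[b/e](S) → 3
  (π[e]((S ∪ π[f,e](S))) ⋈[e=f] ρ[b/e](S)) → 2

== RESULT ==
e | f | b
9 | 9 | 9
9 | 9 | 9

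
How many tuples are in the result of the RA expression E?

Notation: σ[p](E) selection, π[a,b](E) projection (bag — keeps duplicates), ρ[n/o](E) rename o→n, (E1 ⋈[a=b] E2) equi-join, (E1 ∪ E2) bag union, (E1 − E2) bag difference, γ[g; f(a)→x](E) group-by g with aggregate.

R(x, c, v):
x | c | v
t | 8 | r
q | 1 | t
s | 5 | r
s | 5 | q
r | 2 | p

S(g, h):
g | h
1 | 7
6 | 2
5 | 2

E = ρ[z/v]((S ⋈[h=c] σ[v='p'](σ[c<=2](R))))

Subexpression sizes:
  S → 3
  R → 5
  σ[c<=2](R) → 2
  σ[v='p'](σ[c<=2](R)) → 1
  (S ⋈[h=c] σ[v='p'](σ[c<=2](R))) → 2
  ρ[z/v]((S ⋈[h=c] σ[v='p'](σ[c<=2](R)))) → 2

|E| = 2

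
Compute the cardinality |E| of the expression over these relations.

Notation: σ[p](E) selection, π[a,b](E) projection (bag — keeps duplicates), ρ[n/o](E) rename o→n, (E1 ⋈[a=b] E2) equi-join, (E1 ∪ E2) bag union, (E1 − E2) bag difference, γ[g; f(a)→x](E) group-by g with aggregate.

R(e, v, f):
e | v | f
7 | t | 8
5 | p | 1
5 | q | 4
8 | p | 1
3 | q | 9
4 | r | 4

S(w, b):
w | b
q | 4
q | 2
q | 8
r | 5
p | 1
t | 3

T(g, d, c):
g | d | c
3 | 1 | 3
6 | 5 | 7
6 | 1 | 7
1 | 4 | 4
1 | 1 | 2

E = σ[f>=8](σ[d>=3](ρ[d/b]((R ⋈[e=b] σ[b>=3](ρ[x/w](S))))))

Row counts bottom-up:
  R → 6
  S → 6
  ρ[x/w](S) → 6
  σ[b>=3](ρ[x/w](S)) → 4
  (R ⋈[e=b] σ[b>=3](ρ[x/w](S))) → 5
  ρ[d/b]((R ⋈[e=b] σ[b>=3](ρ[x/w](S)))) → 5
  σ[d>=3](ρ[d/b]((R ⋈[e=b] σ[b>=3](ρ[x/w](S))))) → 5
  σ[f>=8](σ[d>=3](ρ[d/b]((R ⋈[e=b] σ[b>=3](ρ[x/w](S)))))) → 1

|E| = 1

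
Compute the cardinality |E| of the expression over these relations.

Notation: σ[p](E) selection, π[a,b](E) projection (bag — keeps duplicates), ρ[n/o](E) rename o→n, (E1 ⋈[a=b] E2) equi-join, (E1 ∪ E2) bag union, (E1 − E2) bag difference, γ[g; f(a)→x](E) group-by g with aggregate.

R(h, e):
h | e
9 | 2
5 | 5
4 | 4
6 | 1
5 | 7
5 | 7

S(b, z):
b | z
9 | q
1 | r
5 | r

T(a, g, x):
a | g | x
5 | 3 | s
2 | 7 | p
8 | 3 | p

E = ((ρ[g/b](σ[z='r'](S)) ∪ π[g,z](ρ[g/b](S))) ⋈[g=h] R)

Per-node cardinality:
  S → 3
  σ[z='r'](S) → 2
  ρ[g/b](σ[z='r'](S)) → 2
  S → 3
  ρ[g/b](S) → 3
  π[g,z](ρ[g/b](S)) → 3
  (ρ[g/b](σ[z='r'](S)) ∪ π[g,z](ρ[g/b](S))) → 5
  R → 6
  ((ρ[g/b](σ[z='r'](S)) ∪ π[g,z](ρ[g/b](S))) ⋈[g=h] R) → 7

|E| = 7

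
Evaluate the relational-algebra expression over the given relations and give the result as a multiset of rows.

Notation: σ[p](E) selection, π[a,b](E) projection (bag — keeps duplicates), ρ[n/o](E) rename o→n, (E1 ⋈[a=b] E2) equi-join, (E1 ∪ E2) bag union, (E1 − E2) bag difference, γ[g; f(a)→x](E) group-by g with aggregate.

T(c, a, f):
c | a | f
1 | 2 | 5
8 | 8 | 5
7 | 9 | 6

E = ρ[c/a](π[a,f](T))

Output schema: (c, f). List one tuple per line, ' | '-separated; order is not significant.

Per-node cardinality:
  T → 3
  π[a,f](T) → 3
  ρ[c/a](π[a,f](T)) → 3

== RESULT ==
c | f
2 | 5
8 | 5
9 | 6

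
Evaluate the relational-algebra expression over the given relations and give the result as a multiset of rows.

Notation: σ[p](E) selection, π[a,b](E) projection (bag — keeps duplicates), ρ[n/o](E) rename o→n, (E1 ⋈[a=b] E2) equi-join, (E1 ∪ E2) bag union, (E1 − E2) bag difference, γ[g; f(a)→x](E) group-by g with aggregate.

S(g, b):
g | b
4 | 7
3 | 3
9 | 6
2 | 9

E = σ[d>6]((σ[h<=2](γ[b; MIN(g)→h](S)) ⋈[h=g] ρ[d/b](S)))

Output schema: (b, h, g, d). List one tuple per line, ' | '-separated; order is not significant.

Subexpression sizes:
  S → 4
  γ[b; MIN(g)→h](S) → 4
  σ[h<=2](γ[b; MIN(g)→h](S)) → 1
  S → 4
  ρ[d/b](S) → 4
  (σ[h<=2](γ[b; MIN(g)→h](S)) ⋈[h=g] ρ[d/b](S)) → 1
  σ[d>6]((σ[h<=2](γ[b; MIN(g)→h](S)) ⋈[h=g] ρ[d/b](S))) → 1

== RESULT ==
b | h | g | d
9 | 2 | 2 | 9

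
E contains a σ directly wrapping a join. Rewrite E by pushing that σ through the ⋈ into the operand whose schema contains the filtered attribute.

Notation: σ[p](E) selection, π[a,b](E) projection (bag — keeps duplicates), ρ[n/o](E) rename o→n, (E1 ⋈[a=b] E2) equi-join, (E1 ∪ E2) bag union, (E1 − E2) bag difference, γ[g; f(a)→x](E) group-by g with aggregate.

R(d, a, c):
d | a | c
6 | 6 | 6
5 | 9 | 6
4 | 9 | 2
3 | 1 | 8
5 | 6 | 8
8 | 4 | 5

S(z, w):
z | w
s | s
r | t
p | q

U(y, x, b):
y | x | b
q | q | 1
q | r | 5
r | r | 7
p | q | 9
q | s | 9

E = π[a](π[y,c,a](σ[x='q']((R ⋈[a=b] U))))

σ filters on x, owned by the right side.
E' = π[a](π[y,c,a]((R ⋈[a=b] σ[x='q'](U))))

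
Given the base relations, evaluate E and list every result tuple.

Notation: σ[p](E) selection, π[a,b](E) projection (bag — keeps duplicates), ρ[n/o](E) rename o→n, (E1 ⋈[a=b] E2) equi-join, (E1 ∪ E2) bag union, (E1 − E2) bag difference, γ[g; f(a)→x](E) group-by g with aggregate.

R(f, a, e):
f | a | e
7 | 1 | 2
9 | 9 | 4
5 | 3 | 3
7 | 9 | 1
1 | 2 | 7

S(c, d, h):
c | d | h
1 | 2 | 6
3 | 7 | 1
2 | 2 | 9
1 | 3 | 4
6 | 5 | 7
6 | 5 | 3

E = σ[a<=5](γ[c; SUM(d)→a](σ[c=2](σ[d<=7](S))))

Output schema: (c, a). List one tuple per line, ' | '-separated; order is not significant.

Stepwise |·|:
  S → 6
  σ[d<=7](S) → 6
  σ[c=2](σ[d<=7](S)) → 1
  γ[c; SUM(d)→a](σ[c=2](σ[d<=7](S))) → 1
  σ[a<=5](γ[c; SUM(d)→a](σ[c=2](σ[d<=7](S)))) → 1

== RESULT ==
c | a
2 | 2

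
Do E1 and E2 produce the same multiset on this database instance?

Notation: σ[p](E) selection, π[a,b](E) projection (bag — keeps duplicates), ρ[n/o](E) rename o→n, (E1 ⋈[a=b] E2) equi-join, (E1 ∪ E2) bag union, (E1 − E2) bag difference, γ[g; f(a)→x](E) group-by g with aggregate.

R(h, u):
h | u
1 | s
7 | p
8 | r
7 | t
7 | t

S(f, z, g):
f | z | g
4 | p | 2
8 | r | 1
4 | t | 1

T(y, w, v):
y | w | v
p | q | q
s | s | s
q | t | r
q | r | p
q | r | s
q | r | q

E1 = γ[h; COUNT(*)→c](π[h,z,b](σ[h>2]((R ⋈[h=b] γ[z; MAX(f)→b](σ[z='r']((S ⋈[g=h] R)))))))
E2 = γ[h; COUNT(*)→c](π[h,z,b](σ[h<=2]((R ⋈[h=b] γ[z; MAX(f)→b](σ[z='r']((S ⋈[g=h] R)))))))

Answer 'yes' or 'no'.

E1 subexpression sizes:
  R → 5
  S → 3
  R → 5
  (S ⋈[g=h] R) → 2
  σ[z='r']((S ⋈[g=h] R)) → 1
  γ[z; MAX(f)→b](σ[z='r']((S ⋈[g=h] R))) → 1
  (R ⋈[h=b] γ[z; MAX(f)→b](σ[z='r']((S ⋈[g=h] R)))) → 1
  σ[h>2]((R ⋈[h=b] γ[z; MAX(f)→b](σ[z='r']((S ⋈[g=h] R))))) → 1
  π[h,z,b](σ[h>2]((R ⋈[h=b] γ[z; MAX(f)→b](σ[z='r']((S ⋈[g=h] R)))))) → 1
  γ[h; COUNT(*)→c](π[h,z,b](σ[h>2]((R ⋈[h=b] γ[z; MAX(f)→b](σ[z='r']((S ⋈[g=h] R))))))) → 1
E2 subexpression sizes:
  R → 5
  S → 3
  R → 5
  (S ⋈[g=h] R) → 2
  σ[z='r']((S ⋈[g=h] R)) → 1
  γ[z; MAX(f)→b](σ[z='r']((S ⋈[g=h] R))) → 1
  (R ⋈[h=b] γ[z; MAX(f)→b](σ[z='r']((S ⋈[g=h] R)))) → 1
  σ[h<=2]((R ⋈[h=b] γ[z; MAX(f)→b](σ[z='r']((S ⋈[g=h] R))))) → 0
  π[h,z,b](σ[h<=2]((R ⋈[h=b] γ[z; MAX(f)→b](σ[z='r']((S ⋈[g=h] R)))))) → 0
  γ[h; COUNT(*)→c](π[h,z,b](σ[h<=2]((R ⋈[h=b] γ[z; MAX(f)→b](σ[z='r']((S ⋈[g=h] R))))))) → 0

E1 result:
h | c
8 | 1
E2 result:
h | c
(0 rows)
Witness: (8, 1) appears 1× in E1 but 0× in E2.

no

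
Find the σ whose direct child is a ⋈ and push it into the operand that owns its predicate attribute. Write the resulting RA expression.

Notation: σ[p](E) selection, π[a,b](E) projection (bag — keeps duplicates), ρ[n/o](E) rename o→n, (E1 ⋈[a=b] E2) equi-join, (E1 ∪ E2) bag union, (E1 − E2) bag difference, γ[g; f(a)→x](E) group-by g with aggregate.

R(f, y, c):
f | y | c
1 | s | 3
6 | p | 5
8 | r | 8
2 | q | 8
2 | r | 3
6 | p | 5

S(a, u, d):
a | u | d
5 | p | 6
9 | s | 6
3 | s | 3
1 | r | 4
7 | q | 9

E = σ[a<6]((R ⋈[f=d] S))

σ filters on a, owned by the right side.
E' = (R ⋈[f=d] σ[a<6](S))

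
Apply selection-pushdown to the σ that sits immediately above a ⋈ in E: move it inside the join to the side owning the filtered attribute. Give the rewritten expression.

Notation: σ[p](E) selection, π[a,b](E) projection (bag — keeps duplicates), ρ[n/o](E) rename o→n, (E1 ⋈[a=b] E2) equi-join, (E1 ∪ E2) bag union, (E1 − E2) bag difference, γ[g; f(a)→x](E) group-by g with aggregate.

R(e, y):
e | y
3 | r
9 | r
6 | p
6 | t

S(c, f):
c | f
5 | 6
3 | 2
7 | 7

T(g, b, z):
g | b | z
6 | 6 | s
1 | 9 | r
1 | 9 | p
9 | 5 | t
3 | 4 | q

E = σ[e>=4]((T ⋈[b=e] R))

σ filters on e, owned by the right side.
E' = (T ⋈[b=e] σ[e>=4](R))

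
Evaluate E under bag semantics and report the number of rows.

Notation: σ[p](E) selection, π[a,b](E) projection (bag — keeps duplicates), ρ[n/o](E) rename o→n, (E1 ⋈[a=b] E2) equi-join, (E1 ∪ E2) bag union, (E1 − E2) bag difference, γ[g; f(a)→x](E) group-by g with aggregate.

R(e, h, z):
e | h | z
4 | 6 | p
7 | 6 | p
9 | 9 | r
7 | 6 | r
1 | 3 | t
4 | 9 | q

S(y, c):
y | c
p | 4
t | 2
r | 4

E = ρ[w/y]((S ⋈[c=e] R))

Subexpression sizes:
  S → 3
  R → 6
  (S ⋈[c=e] R) → 4
  ρ[w/y]((S ⋈[c=e] R)) → 4

|E| = 4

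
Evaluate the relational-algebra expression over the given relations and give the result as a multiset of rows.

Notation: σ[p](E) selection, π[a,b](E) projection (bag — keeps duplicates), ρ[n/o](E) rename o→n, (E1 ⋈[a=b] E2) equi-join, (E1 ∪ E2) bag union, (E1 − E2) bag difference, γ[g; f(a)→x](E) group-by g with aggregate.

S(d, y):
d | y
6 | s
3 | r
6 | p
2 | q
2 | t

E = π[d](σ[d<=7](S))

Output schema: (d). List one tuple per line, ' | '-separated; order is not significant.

Stepwise |·|:
  S → 5
  σ[d<=7](S) → 5
  π[d](σ[d<=7](S)) → 5

== RESULT ==
d
2
2
3
6
6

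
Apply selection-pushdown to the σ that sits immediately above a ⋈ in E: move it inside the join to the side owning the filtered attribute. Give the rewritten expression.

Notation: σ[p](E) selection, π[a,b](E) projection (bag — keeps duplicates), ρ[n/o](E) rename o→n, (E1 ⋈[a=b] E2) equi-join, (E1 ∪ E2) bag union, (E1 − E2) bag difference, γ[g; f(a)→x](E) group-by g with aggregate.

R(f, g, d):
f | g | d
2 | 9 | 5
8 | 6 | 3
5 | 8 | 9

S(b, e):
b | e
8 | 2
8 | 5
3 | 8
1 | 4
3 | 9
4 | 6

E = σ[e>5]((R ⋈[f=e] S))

σ filters on e, owned by the right side.
E' = (R ⋈[f=e] σ[e>5](S))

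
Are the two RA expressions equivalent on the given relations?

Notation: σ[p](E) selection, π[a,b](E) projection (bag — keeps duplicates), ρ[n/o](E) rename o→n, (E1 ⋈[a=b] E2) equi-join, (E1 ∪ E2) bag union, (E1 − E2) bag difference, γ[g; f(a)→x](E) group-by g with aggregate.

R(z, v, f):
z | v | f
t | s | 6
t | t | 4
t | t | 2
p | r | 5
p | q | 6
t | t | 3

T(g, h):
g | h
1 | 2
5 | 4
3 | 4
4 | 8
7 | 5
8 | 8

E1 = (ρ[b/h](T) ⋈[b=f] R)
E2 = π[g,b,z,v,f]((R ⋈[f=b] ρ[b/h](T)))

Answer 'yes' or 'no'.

E1 row counts bottom-up:
  T → 6
  ρ[b/h](T) → 6
  R → 6
  (ρ[b/h](T) ⋈[b=f] R) → 4
E2 row counts bottom-up:
  R → 6
  T → 6
  ρ[b/h](T) → 6
  (R ⋈[f=b] ρ[b/h](T)) → 4
  π[g,b,z,v,f]((R ⋈[f=b] ρ[b/h](T))) → 4

E1 and E2 produce the same multiset:
g | b | z | v | f
1 | 2 | t | t | 2
3 | 4 | t | t | 4
5 | 4 | t | t | 4
7 | 5 | p | r | 5

yes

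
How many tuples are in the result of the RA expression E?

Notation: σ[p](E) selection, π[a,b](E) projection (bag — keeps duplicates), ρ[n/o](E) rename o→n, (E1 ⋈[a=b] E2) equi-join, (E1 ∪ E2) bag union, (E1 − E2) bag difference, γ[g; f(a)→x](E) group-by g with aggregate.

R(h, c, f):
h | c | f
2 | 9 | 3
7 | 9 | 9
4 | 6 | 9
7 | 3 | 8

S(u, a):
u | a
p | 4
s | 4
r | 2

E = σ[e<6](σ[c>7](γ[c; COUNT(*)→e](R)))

Per-node cardinality:
  R → 4
  γ[c; COUNT(*)→e](R) → 3
  σ[c>7](γ[c; COUNT(*)→e](R)) → 1
  σ[e<6](σ[c>7](γ[c; COUNT(*)→e](R))) → 1

|E| = 1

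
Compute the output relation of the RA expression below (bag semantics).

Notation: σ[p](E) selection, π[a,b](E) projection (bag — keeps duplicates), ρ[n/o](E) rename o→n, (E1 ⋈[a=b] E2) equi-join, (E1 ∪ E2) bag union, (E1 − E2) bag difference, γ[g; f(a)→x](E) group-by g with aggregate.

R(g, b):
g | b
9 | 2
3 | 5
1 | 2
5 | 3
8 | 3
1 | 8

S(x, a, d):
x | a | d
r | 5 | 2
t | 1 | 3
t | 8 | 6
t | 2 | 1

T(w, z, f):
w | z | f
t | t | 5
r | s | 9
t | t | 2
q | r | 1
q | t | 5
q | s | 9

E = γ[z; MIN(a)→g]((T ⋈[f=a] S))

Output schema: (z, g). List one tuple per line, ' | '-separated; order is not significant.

Per-node cardinality:
  T → 6
  S → 4
  (T ⋈[f=a] S) → 4
  γ[z; MIN(a)→g]((T ⋈[f=a] S)) → 2

== RESULT ==
z | g
r | 1
t | 2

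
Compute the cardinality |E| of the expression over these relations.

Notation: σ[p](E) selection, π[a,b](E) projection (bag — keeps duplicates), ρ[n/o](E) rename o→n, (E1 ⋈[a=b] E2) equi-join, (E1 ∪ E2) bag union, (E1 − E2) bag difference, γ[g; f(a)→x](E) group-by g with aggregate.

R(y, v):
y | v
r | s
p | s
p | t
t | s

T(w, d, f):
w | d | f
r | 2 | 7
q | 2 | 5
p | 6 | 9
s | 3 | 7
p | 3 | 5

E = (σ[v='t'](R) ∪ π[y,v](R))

Subexpression sizes:
  R → 4
  σ[v='t'](R) → 1
  R → 4
  π[y,v](R) → 4
  (σ[v='t'](R) ∪ π[y,v](R)) → 5

|E| = 5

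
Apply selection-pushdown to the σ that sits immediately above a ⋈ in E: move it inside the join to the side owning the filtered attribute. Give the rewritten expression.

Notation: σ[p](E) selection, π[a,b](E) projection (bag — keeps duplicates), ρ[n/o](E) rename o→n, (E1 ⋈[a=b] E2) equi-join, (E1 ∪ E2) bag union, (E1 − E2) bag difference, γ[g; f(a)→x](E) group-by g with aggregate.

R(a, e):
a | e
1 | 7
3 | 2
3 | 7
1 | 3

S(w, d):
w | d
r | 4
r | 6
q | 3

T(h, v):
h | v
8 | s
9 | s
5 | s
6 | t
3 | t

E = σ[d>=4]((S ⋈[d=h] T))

σ filters on d, owned by the left side.
E' = (σ[d>=4](S) ⋈[d=h] T)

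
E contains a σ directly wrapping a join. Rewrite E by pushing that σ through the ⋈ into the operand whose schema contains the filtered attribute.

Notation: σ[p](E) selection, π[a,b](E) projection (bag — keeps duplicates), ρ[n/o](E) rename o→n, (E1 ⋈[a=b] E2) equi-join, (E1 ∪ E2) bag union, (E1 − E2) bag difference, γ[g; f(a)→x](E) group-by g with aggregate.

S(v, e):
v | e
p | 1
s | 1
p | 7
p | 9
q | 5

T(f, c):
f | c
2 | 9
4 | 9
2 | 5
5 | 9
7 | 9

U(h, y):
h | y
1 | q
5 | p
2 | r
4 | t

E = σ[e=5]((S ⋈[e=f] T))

σ filters on e, owned by the left side.
E' = (σ[e=5](S) ⋈[e=f] T)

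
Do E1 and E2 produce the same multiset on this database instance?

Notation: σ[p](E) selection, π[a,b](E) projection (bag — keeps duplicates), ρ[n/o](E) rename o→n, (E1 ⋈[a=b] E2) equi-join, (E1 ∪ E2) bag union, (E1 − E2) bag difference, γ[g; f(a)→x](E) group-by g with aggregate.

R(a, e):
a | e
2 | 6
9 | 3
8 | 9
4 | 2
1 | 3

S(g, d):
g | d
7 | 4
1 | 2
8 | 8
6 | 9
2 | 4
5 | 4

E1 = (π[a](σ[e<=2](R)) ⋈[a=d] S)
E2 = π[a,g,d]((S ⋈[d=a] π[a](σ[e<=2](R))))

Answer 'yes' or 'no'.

E1 subexpression sizes:
  R → 5
  σ[e<=2](R) → 1
  π[a](σ[e<=2](R)) → 1
  S → 6
  (π[a](σ[e<=2](R)) ⋈[a=d] S) → 3
E2 subexpression sizes:
  S → 6
  R → 5
  σ[e<=2](R) → 1
  π[a](σ[e<=2](R)) → 1
  (S ⋈[d=a] π[a](σ[e<=2](R))) → 3
  π[a,g,d]((S ⋈[d=a] π[a](σ[e<=2](R)))) → 3

E1 and E2 produce the same multiset:
a | g | d
4 | 2 | 4
4 | 5 | 4
4 | 7 | 4

yes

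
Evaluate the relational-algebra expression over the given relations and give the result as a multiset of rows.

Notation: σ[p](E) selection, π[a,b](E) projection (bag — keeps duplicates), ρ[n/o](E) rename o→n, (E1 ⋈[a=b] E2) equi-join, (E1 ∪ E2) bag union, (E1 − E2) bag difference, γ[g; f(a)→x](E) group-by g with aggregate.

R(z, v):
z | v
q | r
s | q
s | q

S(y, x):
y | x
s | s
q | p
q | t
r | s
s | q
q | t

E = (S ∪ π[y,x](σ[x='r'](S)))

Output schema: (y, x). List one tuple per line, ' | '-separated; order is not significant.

Per-node cardinality:
  S → 6
  S → 6
  σ[x='r'](S) → 0
  π[y,x](σ[x='r'](S)) → 0
  (S ∪ π[y,x](σ[x='r'](S))) → 6

== RESULT ==
y | x
q | p
q | t
q | t
r | s
s | q
s | s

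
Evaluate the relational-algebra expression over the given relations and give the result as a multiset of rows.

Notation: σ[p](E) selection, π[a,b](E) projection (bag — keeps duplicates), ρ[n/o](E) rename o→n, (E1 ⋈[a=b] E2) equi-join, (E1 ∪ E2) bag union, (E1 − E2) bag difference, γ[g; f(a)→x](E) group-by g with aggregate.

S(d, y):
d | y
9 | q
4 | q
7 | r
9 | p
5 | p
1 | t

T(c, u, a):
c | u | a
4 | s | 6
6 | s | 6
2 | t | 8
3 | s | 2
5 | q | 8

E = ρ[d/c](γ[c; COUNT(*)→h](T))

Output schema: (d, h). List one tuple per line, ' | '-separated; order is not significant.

Per-node cardinality:
  T → 5
  γ[c; COUNT(*)→h](T) → 5
  ρ[d/c](γ[c; COUNT(*)→h](T)) → 5

== RESULT ==
d | h
2 | 1
3 | 1
4 | 1
5 | 1
6 | 1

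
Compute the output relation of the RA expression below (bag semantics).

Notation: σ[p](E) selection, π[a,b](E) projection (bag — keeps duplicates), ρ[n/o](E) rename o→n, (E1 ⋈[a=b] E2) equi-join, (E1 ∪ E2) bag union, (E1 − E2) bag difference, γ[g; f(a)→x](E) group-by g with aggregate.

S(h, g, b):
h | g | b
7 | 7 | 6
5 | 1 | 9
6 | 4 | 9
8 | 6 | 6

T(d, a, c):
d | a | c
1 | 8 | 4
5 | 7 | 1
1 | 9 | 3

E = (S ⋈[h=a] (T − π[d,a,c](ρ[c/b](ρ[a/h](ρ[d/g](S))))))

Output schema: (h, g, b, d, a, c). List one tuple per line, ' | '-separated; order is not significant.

Per-node cardinality:
  S → 4
  T → 3
  S → 4
  ρ[d/g](S) → 4
  ρ[a/h](ρ[d/g](S)) → 4
  ρ[c/b](ρ[a/h](ρ[d/g](S))) → 4
  π[d,a,c](ρ[c/b](ρ[a/h](ρ[d/g](S)))) → 4
  (T − π[d,a,c](ρ[c/b](ρ[a/h](ρ[d/g](S))))) → 3
  (S ⋈[h=a] (T − π[d,a,c](ρ[c/b](ρ[a/h](ρ[d/g](S)))))) → 2

== RESULT ==
h | g | b | d | a | c
7 | 7 | 6 | 5 | 7 | 1
8 | 6 | 6 | 1 | 8 | 4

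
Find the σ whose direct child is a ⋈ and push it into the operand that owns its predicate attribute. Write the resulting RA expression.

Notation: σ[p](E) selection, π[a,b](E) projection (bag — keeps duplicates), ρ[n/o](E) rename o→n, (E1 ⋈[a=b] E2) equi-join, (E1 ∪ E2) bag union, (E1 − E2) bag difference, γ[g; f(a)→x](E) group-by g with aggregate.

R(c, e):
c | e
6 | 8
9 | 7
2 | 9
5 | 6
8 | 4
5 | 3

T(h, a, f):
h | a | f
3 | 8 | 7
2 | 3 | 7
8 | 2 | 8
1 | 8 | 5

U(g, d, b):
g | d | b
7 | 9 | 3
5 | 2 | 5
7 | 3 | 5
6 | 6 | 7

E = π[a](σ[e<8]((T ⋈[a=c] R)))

σ filters on e, owned by the right side.
E' = π[a]((T ⋈[a=c] σ[e<8](R)))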